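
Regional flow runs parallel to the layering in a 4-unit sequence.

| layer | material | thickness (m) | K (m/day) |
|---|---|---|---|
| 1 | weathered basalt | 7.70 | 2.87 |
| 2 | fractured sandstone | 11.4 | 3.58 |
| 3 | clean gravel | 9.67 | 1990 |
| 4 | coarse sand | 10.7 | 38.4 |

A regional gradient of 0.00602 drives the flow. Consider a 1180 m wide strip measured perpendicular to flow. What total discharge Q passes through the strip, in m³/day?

140000

Flow is parallel to layering, so each bed carries its own Darcy discharge and the transmissivities add.
Σ(K_i·b_i) = 2.87×7.70 + 3.58×11.4 + 1990×9.67 + 38.4×10.7 = 19717 m²/day.
Hydraulic gradient i = 0.00602.
Q = Σ(K_i·b_i) · W · i = 19717 × 1180 × 0.006020 = 1.401e+05 m³/day.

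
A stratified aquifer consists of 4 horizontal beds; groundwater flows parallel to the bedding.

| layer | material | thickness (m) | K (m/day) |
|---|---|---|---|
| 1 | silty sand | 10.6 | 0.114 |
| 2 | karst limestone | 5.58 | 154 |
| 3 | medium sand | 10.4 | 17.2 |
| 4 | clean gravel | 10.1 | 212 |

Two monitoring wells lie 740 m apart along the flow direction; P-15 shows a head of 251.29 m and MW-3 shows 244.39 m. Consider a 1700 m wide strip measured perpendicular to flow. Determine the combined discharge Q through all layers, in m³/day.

50400

Flow is parallel to layering, so each bed carries its own Darcy discharge and the transmissivities add.
Σ(K_i·b_i) = 0.114×10.6 + 154×5.58 + 17.2×10.4 + 212×10.1 = 3181 m²/day.
Hydraulic gradient i = (251.29 − 244.39) / 740 = 6.9 / 740 = 0.009324.
Q = Σ(K_i·b_i) · W · i = 3181 × 1700 × 0.009324 = 50417 m³/day.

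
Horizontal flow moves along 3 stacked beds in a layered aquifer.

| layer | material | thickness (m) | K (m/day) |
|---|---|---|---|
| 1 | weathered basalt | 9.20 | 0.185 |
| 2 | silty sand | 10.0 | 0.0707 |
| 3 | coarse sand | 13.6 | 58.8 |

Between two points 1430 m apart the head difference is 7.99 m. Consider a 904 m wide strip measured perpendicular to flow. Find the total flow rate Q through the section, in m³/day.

Flow is parallel to layering, so each bed carries its own Darcy discharge and the transmissivities add.
Σ(K_i·b_i) = 0.185×9.20 + 0.0707×10.0 + 58.8×13.6 = 802.1 m²/day.
Hydraulic gradient i = Δh / L = 7.99 / 1430 = 0.005587.
Q = Σ(K_i·b_i) · W · i = 802.1 × 904 × 0.005587 = 4051 m³/day.

4050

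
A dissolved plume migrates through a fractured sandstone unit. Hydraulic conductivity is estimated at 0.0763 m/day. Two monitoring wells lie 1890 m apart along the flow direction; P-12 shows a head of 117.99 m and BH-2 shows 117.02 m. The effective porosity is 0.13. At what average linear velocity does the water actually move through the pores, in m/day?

Hydraulic gradient i = (117.99 − 117.02) / 1890 = 0.97 / 1890 = 0.0005132.
Darcy flux q = K · i = 0.07630 × 0.0005132 = 3.916e-05 m/day.
Seepage velocity v = q / n_e = 3.916e-05 / 0.13 = 0.0003012 m/day.

0.000301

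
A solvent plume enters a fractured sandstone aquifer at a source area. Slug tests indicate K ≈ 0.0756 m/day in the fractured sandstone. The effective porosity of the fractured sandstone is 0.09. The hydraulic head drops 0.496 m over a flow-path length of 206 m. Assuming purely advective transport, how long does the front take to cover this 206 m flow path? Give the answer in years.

279

Hydraulic gradient i = Δh / L = 0.496 / 206 = 0.002408.
Darcy flux q = K · i = 0.07560 × 0.002408 = 0.0001820 m/day.
Seepage velocity v = q / n_e = 0.0001820 / 0.09 = 0.002023 m/day.
Travel time t = L / v = 206 / 0.002023 = 1.019e+05 days = 278.9 years.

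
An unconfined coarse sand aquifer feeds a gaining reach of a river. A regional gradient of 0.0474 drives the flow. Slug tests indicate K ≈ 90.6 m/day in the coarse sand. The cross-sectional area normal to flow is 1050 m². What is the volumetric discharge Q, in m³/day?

Hydraulic gradient i = 0.0474.
Darcy's law: Q = K · A · i = 90.60 × 1050 × 0.04740 = 4509 m³/day.

4510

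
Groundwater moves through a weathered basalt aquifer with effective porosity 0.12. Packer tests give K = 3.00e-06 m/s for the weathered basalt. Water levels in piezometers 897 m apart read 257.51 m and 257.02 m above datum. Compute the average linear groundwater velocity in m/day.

0.00118

Convert K: 3.00e-06 m/s × 86400 = 0.2592 m/day.
Hydraulic gradient i = (257.51 − 257.02) / 897 = 0.49 / 897 = 0.0005463.
Darcy flux q = K · i = 0.2592 × 0.0005463 = 0.0001416 m/day.
Seepage velocity v = q / n_e = 0.0001416 / 0.12 = 0.001180 m/day.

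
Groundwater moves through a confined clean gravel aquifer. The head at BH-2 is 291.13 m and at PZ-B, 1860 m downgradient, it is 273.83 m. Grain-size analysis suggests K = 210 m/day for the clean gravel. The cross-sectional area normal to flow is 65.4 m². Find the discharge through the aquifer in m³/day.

Hydraulic gradient i = (291.13 − 273.83) / 1860 = 17.3 / 1860 = 0.009301.
Darcy's law: Q = K · A · i = 210.0 × 65.40 × 0.009301 = 127.7 m³/day.

128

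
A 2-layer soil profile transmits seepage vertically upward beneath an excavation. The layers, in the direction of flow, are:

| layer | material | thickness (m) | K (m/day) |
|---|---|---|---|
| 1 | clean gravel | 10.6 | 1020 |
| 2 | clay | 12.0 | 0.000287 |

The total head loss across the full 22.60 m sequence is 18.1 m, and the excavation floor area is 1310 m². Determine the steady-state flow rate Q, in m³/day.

Flow is perpendicular to layering, so the layers act in series and the equivalent K is the thickness-weighted harmonic mean.
Total thickness L = 10.6 + 12.0 = 22.60 m.
Σ(b_i/K_i) = 10.6/1020 + 12.0/0.000287 = 41812 d.
K_eq = L / Σ(b_i/K_i) = 22.60 / 41812 = 0.0005405 m/day.
Q = K_eq · A · (Δh/L) = 0.0005405 × 1310 × (18.1/22.60) = 0.5671 m³/day.

0.567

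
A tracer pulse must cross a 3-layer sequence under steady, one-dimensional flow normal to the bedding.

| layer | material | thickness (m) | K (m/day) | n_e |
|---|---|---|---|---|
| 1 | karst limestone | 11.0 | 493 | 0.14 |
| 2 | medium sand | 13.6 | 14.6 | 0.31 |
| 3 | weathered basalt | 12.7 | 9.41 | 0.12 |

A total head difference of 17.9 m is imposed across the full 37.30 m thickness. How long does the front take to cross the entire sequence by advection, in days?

0.937

With flow normal to the layers, continuity requires the same specific discharge q through every layer.
Σ(b_i/K_i) = 11.0/493 + 13.6/14.6 + 12.7/9.41 = 2.303 d.
q = Δh / Σ(b_i/K_i) = 17.9 / 2.303 = 7.771 m/day.
In each layer the seepage velocity is v_i = q/n_i, so the layer transit time is t_i = b_i·n_i / q:
  layer 1 (karst limestone): t_1 = 11.0 × 0.14 / 7.771 = 0.1982 d
  layer 2 (medium sand): t_2 = 13.6 × 0.31 / 7.771 = 0.5425 d
  layer 3 (weathered basalt): t_3 = 12.7 × 0.12 / 7.771 = 0.1961 d
Total t = Σ t_i = 0.9368 days.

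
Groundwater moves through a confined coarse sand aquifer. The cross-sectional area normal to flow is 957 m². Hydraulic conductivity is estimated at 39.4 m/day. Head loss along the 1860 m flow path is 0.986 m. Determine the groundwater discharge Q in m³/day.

20.0

Hydraulic gradient i = Δh / L = 0.986 / 1860 = 0.0005301.
Darcy's law: Q = K · A · i = 39.40 × 957.0 × 0.0005301 = 19.99 m³/day.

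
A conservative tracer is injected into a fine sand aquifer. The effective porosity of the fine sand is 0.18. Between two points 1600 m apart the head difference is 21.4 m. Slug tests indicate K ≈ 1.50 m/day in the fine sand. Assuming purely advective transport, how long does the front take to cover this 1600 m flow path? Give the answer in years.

39.3

Hydraulic gradient i = Δh / L = 21.4 / 1600 = 0.01337.
Darcy flux q = K · i = 1.500 × 0.01337 = 0.02006 m/day.
Seepage velocity v = q / n_e = 0.02006 / 0.18 = 0.1115 m/day.
Travel time t = L / v = 1600 / 0.1115 = 14355 days = 39.30 years.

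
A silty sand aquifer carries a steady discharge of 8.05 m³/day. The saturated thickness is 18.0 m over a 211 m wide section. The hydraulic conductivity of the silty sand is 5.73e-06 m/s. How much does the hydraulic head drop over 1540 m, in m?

Convert K: 5.73e-06 m/s × 86400 = 0.4951 m/day.
Cross-sectional area A = 211 × 18.0 = 3798 m².
From Q = K·A·i, i = Q / (K·A) = 8.05 / (0.4951 × 3798) = 0.004281.
Head loss Δh = i · L = 0.004281 × 1540 = 6.593 m.

6.59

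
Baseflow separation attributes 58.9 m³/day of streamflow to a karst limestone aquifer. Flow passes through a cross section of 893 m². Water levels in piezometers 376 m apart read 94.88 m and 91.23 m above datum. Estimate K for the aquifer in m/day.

6.79

Hydraulic gradient i = (94.88 − 91.23) / 376 = 3.65 / 376 = 0.009707.
From Q = K·A·i, K = Q / (A·i) = 58.9 / (893.0 × 0.009707) = 6.795 m/day.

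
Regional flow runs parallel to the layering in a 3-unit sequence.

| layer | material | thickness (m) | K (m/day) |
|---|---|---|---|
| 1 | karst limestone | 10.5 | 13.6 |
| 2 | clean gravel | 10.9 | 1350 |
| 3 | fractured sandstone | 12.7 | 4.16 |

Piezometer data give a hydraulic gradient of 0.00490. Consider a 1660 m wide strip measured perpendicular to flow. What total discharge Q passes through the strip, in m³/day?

Flow is parallel to layering, so each bed carries its own Darcy discharge and the transmissivities add.
Σ(K_i·b_i) = 13.6×10.5 + 1350×10.9 + 4.16×12.7 = 14911 m²/day.
Hydraulic gradient i = 0.00490.
Q = Σ(K_i·b_i) · W · i = 14911 × 1660 × 0.004900 = 1.213e+05 m³/day.

121000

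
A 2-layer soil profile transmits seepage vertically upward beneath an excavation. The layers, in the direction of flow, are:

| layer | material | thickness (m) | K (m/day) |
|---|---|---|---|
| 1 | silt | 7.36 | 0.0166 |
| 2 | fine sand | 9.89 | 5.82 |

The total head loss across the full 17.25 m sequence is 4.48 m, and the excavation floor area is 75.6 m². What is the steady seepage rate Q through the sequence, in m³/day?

0.761

Flow is perpendicular to layering, so the layers act in series and the equivalent K is the thickness-weighted harmonic mean.
Total thickness L = 7.36 + 9.89 = 17.25 m.
Σ(b_i/K_i) = 7.36/0.0166 + 9.89/5.82 = 445.1 d.
K_eq = L / Σ(b_i/K_i) = 17.25 / 445.1 = 0.03876 m/day.
Q = K_eq · A · (Δh/L) = 0.03876 × 75.6 × (4.48/17.25) = 0.7610 m³/day.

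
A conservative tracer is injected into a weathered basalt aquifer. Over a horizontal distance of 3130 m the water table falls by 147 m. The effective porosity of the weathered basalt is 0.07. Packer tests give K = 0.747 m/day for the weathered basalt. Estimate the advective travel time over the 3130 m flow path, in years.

17.1

Hydraulic gradient i = Δh / L = 147 / 3130 = 0.04696.
Darcy flux q = K · i = 0.7470 × 0.04696 = 0.03508 m/day.
Seepage velocity v = q / n_e = 0.03508 / 0.07 = 0.5012 m/day.
Travel time t = L / v = 3130 / 0.5012 = 6245 days = 17.10 years.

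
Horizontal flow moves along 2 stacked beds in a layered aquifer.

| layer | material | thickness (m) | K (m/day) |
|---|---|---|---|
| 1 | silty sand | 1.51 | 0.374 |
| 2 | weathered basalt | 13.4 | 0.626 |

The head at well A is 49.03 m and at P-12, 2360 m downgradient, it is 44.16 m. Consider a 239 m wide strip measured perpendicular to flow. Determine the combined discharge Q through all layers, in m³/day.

4.42

Flow is parallel to layering, so each bed carries its own Darcy discharge and the transmissivities add.
Σ(K_i·b_i) = 0.374×1.51 + 0.626×13.4 = 8.953 m²/day.
Hydraulic gradient i = (49.03 − 44.16) / 2360 = 4.87 / 2360 = 0.002064.
Q = Σ(K_i·b_i) · W · i = 8.953 × 239 × 0.002064 = 4.416 m³/day.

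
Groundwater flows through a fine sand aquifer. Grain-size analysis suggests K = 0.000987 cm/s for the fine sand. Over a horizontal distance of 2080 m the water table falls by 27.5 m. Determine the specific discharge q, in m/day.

Convert K: 0.000987 cm/s × 864 = 0.8528 m/day.
Hydraulic gradient i = Δh / L = 27.5 / 2080 = 0.01322.
Specific discharge q = K · i = 0.8528 × 0.01322 = 0.01127 m/day.

0.0113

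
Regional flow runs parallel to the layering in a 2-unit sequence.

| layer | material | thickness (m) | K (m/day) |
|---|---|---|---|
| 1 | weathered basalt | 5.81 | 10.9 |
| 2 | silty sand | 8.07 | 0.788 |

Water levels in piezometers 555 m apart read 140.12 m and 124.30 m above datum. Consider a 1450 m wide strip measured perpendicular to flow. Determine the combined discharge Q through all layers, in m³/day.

Flow is parallel to layering, so each bed carries its own Darcy discharge and the transmissivities add.
Σ(K_i·b_i) = 10.9×5.81 + 0.788×8.07 = 69.69 m²/day.
Hydraulic gradient i = (140.12 − 124.30) / 555 = 15.82 / 555 = 0.02850.
Q = Σ(K_i·b_i) · W · i = 69.69 × 1450 × 0.02850 = 2880 m³/day.

2880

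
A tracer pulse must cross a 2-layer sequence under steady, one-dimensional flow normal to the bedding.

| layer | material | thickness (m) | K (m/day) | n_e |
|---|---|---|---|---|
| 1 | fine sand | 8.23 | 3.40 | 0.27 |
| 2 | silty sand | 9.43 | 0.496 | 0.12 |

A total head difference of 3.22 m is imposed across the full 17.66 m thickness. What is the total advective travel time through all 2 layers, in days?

With flow normal to the layers, continuity requires the same specific discharge q through every layer.
Σ(b_i/K_i) = 8.23/3.40 + 9.43/0.496 = 21.43 d.
q = Δh / Σ(b_i/K_i) = 3.22 / 21.43 = 0.1502 m/day.
In each layer the seepage velocity is v_i = q/n_i, so the layer transit time is t_i = b_i·n_i / q:
  layer 1 (fine sand): t_1 = 8.23 × 0.27 / 0.1502 = 14.79 d
  layer 2 (silty sand): t_2 = 9.43 × 0.12 / 0.1502 = 7.532 d
Total t = Σ t_i = 22.32 days.

22.3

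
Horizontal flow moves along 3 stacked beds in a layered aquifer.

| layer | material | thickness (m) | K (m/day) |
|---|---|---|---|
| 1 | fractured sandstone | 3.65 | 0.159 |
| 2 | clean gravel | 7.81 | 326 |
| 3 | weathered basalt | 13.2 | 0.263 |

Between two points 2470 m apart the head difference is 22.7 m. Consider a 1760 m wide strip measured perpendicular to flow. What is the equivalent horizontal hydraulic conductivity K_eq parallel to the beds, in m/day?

103

Flow is parallel to layering, so each bed carries its own Darcy discharge and the transmissivities add.
Σ(K_i·b_i) = 0.159×3.65 + 326×7.81 + 0.263×13.2 = 2550 m²/day.
Total thickness b = 24.66 m, so K_eq = Σ(K_i·b_i)/b = 103.4 m/day.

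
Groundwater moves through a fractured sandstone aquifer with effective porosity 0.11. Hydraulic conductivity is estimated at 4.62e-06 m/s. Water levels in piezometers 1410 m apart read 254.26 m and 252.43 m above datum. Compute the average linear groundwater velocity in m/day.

Convert K: 4.62e-06 m/s × 86400 = 0.3992 m/day.
Hydraulic gradient i = (254.26 − 252.43) / 1410 = 1.83 / 1410 = 0.001298.
Darcy flux q = K · i = 0.3992 × 0.001298 = 0.0005181 m/day.
Seepage velocity v = q / n_e = 0.0005181 / 0.11 = 0.004710 m/day.

0.00471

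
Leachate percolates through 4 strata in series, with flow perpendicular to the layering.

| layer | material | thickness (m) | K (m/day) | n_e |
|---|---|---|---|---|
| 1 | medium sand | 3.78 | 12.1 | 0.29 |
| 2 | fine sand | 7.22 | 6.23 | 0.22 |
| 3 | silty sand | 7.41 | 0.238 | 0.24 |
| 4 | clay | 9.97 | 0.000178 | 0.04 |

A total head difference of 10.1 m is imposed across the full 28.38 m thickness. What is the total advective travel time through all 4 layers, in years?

With flow normal to the layers, continuity requires the same specific discharge q through every layer.
Σ(b_i/K_i) = 3.78/12.1 + 7.22/6.23 + 7.41/0.238 + 9.97/0.000178 = 56044 d.
q = Δh / Σ(b_i/K_i) = 10.1 / 56044 = 0.0001802 m/day.
In each layer the seepage velocity is v_i = q/n_i, so the layer transit time is t_i = b_i·n_i / q:
  layer 1 (medium sand): t_1 = 3.78 × 0.29 / 0.0001802 = 6083 d
  layer 2 (fine sand): t_2 = 7.22 × 0.22 / 0.0001802 = 8814 d
  layer 3 (silty sand): t_3 = 7.41 × 0.24 / 0.0001802 = 9868 d
  layer 4 (clay): t_4 = 9.97 × 0.04 / 0.0001802 = 2213 d
Total t = Σ t_i = 26978 days = 73.86 years.

73.9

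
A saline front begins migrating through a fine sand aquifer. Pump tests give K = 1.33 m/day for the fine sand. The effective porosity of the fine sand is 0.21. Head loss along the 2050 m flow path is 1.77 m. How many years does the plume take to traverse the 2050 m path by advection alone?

1030

Hydraulic gradient i = Δh / L = 1.77 / 2050 = 0.0008634.
Darcy flux q = K · i = 1.330 × 0.0008634 = 0.001148 m/day.
Seepage velocity v = q / n_e = 0.001148 / 0.21 = 0.005468 m/day.
Travel time t = L / v = 2050 / 0.005468 = 3.749e+05 days = 1026 years.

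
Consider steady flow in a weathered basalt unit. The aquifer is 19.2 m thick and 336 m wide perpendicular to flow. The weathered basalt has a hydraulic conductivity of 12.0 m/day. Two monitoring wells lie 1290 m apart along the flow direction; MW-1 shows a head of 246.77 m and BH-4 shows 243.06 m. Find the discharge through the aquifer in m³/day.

Cross-sectional area A = 336 × 19.2 = 6451 m².
Hydraulic gradient i = (246.77 − 243.06) / 1290 = 3.71 / 1290 = 0.002876.
Darcy's law: Q = K · A · i = 12.00 × 6451 × 0.002876 = 222.6 m³/day.

223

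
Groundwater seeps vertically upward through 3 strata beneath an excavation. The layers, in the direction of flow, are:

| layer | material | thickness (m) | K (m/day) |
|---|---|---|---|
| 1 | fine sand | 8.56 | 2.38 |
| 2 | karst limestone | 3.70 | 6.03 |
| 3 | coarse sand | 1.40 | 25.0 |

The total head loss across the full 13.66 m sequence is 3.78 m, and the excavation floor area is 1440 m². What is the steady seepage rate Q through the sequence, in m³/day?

Flow is perpendicular to layering, so the layers act in series and the equivalent K is the thickness-weighted harmonic mean.
Total thickness L = 8.56 + 3.70 + 1.40 = 13.66 m.
Σ(b_i/K_i) = 8.56/2.38 + 3.70/6.03 + 1.40/25.0 = 4.266 d.
K_eq = L / Σ(b_i/K_i) = 13.66 / 4.266 = 3.202 m/day.
Q = K_eq · A · (Δh/L) = 3.202 × 1440 × (3.78/13.66) = 1276 m³/day.

1280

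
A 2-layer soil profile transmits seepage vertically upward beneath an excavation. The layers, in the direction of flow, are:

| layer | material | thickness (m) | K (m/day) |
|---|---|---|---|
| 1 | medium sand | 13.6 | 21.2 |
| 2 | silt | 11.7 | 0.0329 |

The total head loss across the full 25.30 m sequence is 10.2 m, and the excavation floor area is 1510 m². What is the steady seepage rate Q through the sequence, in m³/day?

43.2

Flow is perpendicular to layering, so the layers act in series and the equivalent K is the thickness-weighted harmonic mean.
Total thickness L = 13.6 + 11.7 = 25.30 m.
Σ(b_i/K_i) = 13.6/21.2 + 11.7/0.0329 = 356.3 d.
K_eq = L / Σ(b_i/K_i) = 25.30 / 356.3 = 0.07101 m/day.
Q = K_eq · A · (Δh/L) = 0.07101 × 1510 × (10.2/25.30) = 43.23 m³/day.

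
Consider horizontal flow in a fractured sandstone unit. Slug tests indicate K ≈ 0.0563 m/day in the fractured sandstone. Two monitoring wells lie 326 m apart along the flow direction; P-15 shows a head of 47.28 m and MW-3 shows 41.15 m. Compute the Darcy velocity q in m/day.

Hydraulic gradient i = (47.28 − 41.15) / 326 = 6.13 / 326 = 0.01880.
Specific discharge q = K · i = 0.05630 × 0.01880 = 0.001059 m/day.

0.00106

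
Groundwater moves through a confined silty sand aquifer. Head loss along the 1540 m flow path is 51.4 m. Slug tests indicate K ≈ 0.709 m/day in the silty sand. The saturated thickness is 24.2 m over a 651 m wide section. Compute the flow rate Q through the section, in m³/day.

373

Cross-sectional area A = 651 × 24.2 = 15754 m².
Hydraulic gradient i = Δh / L = 51.4 / 1540 = 0.03338.
Darcy's law: Q = K · A · i = 0.7090 × 15754 × 0.03338 = 372.8 m³/day.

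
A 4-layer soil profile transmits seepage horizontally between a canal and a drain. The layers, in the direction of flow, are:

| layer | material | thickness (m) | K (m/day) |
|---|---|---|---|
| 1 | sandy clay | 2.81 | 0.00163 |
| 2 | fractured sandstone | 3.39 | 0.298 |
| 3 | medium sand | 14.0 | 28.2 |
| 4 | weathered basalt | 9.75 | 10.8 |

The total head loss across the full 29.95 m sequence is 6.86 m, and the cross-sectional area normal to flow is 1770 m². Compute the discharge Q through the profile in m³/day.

6.99

Flow is perpendicular to layering, so the layers act in series and the equivalent K is the thickness-weighted harmonic mean.
Total thickness L = 2.81 + 3.39 + 14.0 + 9.75 = 29.95 m.
Σ(b_i/K_i) = 2.81/0.00163 + 3.39/0.298 + 14.0/28.2 + 9.75/10.8 = 1737 d.
K_eq = L / Σ(b_i/K_i) = 29.95 / 1737 = 0.01725 m/day.
Q = K_eq · A · (Δh/L) = 0.01725 × 1770 × (6.86/29.95) = 6.992 m³/day.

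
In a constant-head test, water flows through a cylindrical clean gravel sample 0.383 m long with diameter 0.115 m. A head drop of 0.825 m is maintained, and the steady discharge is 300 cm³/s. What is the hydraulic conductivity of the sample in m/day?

1160

Cross-sectional area A = π·(d/2)² = π × (0.115/2)² = 0.01039 m².
Convert discharge: 300 cm³/s = 0.0003000 m³/s.
Darcy's law rearranged: K = Q·L / (A·Δh) = 0.0003000 × 0.383 / (0.01039 × 0.825) = 0.01341 m/s = 1158 m/day.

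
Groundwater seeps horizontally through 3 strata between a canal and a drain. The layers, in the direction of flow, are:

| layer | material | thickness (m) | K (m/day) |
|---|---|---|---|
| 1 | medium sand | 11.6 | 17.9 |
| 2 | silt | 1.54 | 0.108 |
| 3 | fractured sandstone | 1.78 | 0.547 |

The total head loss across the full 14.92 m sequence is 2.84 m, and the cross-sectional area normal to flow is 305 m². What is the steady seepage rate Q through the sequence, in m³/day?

Flow is perpendicular to layering, so the layers act in series and the equivalent K is the thickness-weighted harmonic mean.
Total thickness L = 11.6 + 1.54 + 1.78 = 14.92 m.
Σ(b_i/K_i) = 11.6/17.9 + 1.54/0.108 + 1.78/0.547 = 18.16 d.
K_eq = L / Σ(b_i/K_i) = 14.92 / 18.16 = 0.8215 m/day.
Q = K_eq · A · (Δh/L) = 0.8215 × 305 × (2.84/14.92) = 47.69 m³/day.

47.7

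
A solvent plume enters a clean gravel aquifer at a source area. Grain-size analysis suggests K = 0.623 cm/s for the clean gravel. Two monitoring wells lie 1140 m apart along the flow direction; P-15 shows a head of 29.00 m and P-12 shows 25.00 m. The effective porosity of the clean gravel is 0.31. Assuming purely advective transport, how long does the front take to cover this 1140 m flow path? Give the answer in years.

Convert K: 0.623 cm/s × 864 = 538.3 m/day.
Hydraulic gradient i = (29.00 − 25.00) / 1140 = 4 / 1140 = 0.003509.
Darcy flux q = K · i = 538.3 × 0.003509 = 1.889 m/day.
Seepage velocity v = q / n_e = 1.889 / 0.31 = 6.092 m/day.
Travel time t = L / v = 1140 / 6.092 = 187.1 days = 0.5123 years.

0.512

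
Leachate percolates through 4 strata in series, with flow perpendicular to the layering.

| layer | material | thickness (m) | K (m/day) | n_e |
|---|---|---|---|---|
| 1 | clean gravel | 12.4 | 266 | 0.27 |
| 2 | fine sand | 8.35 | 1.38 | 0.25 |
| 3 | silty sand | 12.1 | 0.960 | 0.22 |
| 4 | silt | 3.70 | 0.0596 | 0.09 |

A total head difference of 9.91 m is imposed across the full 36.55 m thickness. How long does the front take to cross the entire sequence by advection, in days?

68.7

With flow normal to the layers, continuity requires the same specific discharge q through every layer.
Σ(b_i/K_i) = 12.4/266 + 8.35/1.38 + 12.1/0.960 + 3.70/0.0596 = 80.78 d.
q = Δh / Σ(b_i/K_i) = 9.91 / 80.78 = 0.1227 m/day.
In each layer the seepage velocity is v_i = q/n_i, so the layer transit time is t_i = b_i·n_i / q:
  layer 1 (clean gravel): t_1 = 12.4 × 0.27 / 0.1227 = 27.29 d
  layer 2 (fine sand): t_2 = 8.35 × 0.25 / 0.1227 = 17.02 d
  layer 3 (silty sand): t_3 = 12.1 × 0.22 / 0.1227 = 21.70 d
  layer 4 (silt): t_4 = 3.70 × 0.09 / 0.1227 = 2.714 d
Total t = Σ t_i = 68.72 days.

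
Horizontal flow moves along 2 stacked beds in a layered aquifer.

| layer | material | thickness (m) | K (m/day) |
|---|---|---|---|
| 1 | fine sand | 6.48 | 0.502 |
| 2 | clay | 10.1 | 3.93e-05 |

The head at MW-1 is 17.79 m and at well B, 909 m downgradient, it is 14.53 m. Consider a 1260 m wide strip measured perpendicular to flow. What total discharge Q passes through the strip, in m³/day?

Flow is parallel to layering, so each bed carries its own Darcy discharge and the transmissivities add.
Σ(K_i·b_i) = 0.502×6.48 + 3.93e-05×10.1 = 3.253 m²/day.
Hydraulic gradient i = (17.79 − 14.53) / 909 = 3.26 / 909 = 0.003586.
Q = Σ(K_i·b_i) · W · i = 3.253 × 1260 × 0.003586 = 14.70 m³/day.

14.7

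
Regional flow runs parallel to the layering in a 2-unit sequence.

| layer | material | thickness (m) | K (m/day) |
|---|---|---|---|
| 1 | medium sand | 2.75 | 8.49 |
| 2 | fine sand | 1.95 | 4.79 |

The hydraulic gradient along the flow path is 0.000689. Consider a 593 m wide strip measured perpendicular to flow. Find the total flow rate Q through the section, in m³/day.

Flow is parallel to layering, so each bed carries its own Darcy discharge and the transmissivities add.
Σ(K_i·b_i) = 8.49×2.75 + 4.79×1.95 = 32.69 m²/day.
Hydraulic gradient i = 0.000689.
Q = Σ(K_i·b_i) · W · i = 32.69 × 593 × 0.0006890 = 13.36 m³/day.

13.4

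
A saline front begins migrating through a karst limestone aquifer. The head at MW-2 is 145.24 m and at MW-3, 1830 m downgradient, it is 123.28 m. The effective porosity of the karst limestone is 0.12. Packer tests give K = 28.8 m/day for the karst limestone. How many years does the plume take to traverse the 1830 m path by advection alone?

Hydraulic gradient i = (145.24 − 123.28) / 1830 = 21.96 / 1830 = 0.01200.
Darcy flux q = K · i = 28.80 × 0.01200 = 0.3456 m/day.
Seepage velocity v = q / n_e = 0.3456 / 0.12 = 2.880 m/day.
Travel time t = L / v = 1830 / 2.880 = 635.4 days = 1.740 years.

1.74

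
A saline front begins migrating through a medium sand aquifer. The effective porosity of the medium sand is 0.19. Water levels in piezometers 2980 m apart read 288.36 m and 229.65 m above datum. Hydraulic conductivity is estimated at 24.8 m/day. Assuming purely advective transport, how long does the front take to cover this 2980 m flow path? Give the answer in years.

Hydraulic gradient i = (288.36 − 229.65) / 2980 = 58.71 / 2980 = 0.01970.
Darcy flux q = K · i = 24.80 × 0.01970 = 0.4886 m/day.
Seepage velocity v = q / n_e = 0.4886 / 0.19 = 2.572 m/day.
Travel time t = L / v = 2980 / 2.572 = 1159 days = 3.173 years.

3.17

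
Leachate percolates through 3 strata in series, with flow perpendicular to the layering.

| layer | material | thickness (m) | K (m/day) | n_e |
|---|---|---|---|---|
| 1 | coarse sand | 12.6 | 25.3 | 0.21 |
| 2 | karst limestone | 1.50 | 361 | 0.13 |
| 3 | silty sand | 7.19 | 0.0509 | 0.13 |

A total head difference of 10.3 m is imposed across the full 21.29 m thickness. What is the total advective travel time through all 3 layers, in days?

52.0

With flow normal to the layers, continuity requires the same specific discharge q through every layer.
Σ(b_i/K_i) = 12.6/25.3 + 1.50/361 + 7.19/0.0509 = 141.8 d.
q = Δh / Σ(b_i/K_i) = 10.3 / 141.8 = 0.07266 m/day.
In each layer the seepage velocity is v_i = q/n_i, so the layer transit time is t_i = b_i·n_i / q:
  layer 1 (coarse sand): t_1 = 12.6 × 0.21 / 0.07266 = 36.42 d
  layer 2 (karst limestone): t_2 = 1.50 × 0.13 / 0.07266 = 2.684 d
  layer 3 (silty sand): t_3 = 7.19 × 0.13 / 0.07266 = 12.86 d
Total t = Σ t_i = 51.97 days.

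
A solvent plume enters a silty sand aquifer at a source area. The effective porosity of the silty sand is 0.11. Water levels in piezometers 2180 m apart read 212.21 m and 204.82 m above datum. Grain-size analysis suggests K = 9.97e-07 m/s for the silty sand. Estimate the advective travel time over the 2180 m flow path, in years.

2250

Convert K: 9.97e-07 m/s × 86400 = 0.08614 m/day.
Hydraulic gradient i = (212.21 − 204.82) / 2180 = 7.39 / 2180 = 0.003390.
Darcy flux q = K · i = 0.08614 × 0.003390 = 0.0002920 m/day.
Seepage velocity v = q / n_e = 0.0002920 / 0.11 = 0.002655 m/day.
Travel time t = L / v = 2180 / 0.002655 = 8.212e+05 days = 2248 years.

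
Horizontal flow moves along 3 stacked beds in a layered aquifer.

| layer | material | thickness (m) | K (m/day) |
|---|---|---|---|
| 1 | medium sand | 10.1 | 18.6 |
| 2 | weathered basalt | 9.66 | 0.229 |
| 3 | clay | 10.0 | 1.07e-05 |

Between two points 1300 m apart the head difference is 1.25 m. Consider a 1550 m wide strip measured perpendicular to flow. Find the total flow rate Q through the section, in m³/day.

283

Flow is parallel to layering, so each bed carries its own Darcy discharge and the transmissivities add.
Σ(K_i·b_i) = 18.6×10.1 + 0.229×9.66 + 1.07e-05×10.0 = 190.1 m²/day.
Hydraulic gradient i = Δh / L = 1.25 / 1300 = 0.0009615.
Q = Σ(K_i·b_i) · W · i = 190.1 × 1550 × 0.0009615 = 283.3 m³/day.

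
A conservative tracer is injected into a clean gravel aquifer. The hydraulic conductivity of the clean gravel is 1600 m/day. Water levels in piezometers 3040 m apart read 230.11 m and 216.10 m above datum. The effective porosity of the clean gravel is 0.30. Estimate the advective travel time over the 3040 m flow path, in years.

Hydraulic gradient i = (230.11 − 216.10) / 3040 = 14.01 / 3040 = 0.004609.
Darcy flux q = K · i = 1600 × 0.004609 = 7.374 m/day.
Seepage velocity v = q / n_e = 7.374 / 0.30 = 24.58 m/day.
Travel time t = L / v = 3040 / 24.58 = 123.7 days = 0.3386 years.

0.339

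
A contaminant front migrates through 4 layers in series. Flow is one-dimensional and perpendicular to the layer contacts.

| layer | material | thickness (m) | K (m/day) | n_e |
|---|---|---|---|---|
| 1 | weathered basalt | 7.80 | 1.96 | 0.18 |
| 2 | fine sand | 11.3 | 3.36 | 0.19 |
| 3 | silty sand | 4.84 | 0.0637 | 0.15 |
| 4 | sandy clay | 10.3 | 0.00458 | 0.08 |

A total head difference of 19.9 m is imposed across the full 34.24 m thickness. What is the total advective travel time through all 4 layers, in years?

1.64

With flow normal to the layers, continuity requires the same specific discharge q through every layer.
Σ(b_i/K_i) = 7.80/1.96 + 11.3/3.36 + 4.84/0.0637 + 10.3/0.00458 = 2332 d.
q = Δh / Σ(b_i/K_i) = 19.9 / 2332 = 0.008533 m/day.
In each layer the seepage velocity is v_i = q/n_i, so the layer transit time is t_i = b_i·n_i / q:
  layer 1 (weathered basalt): t_1 = 7.80 × 0.18 / 0.008533 = 164.5 d
  layer 2 (fine sand): t_2 = 11.3 × 0.19 / 0.008533 = 251.6 d
  layer 3 (silty sand): t_3 = 4.84 × 0.15 / 0.008533 = 85.09 d
  layer 4 (sandy clay): t_4 = 10.3 × 0.08 / 0.008533 = 96.57 d
Total t = Σ t_i = 597.8 days = 1.637 years.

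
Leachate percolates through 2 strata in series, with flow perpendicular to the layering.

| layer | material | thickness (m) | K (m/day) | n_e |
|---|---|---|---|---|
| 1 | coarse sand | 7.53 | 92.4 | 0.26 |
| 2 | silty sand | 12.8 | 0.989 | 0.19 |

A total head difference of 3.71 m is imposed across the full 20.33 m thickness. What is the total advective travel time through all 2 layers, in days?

15.4

With flow normal to the layers, continuity requires the same specific discharge q through every layer.
Σ(b_i/K_i) = 7.53/92.4 + 12.8/0.989 = 13.02 d.
q = Δh / Σ(b_i/K_i) = 3.71 / 13.02 = 0.2849 m/day.
In each layer the seepage velocity is v_i = q/n_i, so the layer transit time is t_i = b_i·n_i / q:
  layer 1 (coarse sand): t_1 = 7.53 × 0.26 / 0.2849 = 6.873 d
  layer 2 (silty sand): t_2 = 12.8 × 0.19 / 0.2849 = 8.537 d
Total t = Σ t_i = 15.41 days.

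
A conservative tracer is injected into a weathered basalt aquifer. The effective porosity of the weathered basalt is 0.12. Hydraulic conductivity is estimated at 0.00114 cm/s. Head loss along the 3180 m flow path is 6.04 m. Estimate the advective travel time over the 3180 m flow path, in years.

558

Convert K: 0.00114 cm/s × 864 = 0.9850 m/day.
Hydraulic gradient i = Δh / L = 6.04 / 3180 = 0.001899.
Darcy flux q = K · i = 0.9850 × 0.001899 = 0.001871 m/day.
Seepage velocity v = q / n_e = 0.001871 / 0.12 = 0.01559 m/day.
Travel time t = L / v = 3180 / 0.01559 = 2.040e+05 days = 558.5 years.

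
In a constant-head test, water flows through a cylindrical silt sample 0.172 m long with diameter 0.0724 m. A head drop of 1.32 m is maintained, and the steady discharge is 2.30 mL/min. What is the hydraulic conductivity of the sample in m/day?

0.105

Cross-sectional area A = π·(d/2)² = π × (0.0724/2)² = 0.004117 m².
Convert discharge: 2.30 mL/min = 3.833e-08 m³/s.
Darcy's law rearranged: K = Q·L / (A·Δh) = 3.833e-08 × 0.172 / (0.004117 × 1.32) = 1.213e-06 m/s = 0.1048 m/day.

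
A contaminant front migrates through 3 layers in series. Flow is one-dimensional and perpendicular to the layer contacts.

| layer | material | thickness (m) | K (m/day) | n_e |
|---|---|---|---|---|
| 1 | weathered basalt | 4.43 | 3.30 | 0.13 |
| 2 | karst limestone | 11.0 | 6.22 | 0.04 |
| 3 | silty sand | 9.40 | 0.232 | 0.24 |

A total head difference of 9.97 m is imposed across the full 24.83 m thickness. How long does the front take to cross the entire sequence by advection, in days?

With flow normal to the layers, continuity requires the same specific discharge q through every layer.
Σ(b_i/K_i) = 4.43/3.30 + 11.0/6.22 + 9.40/0.232 = 43.63 d.
q = Δh / Σ(b_i/K_i) = 9.97 / 43.63 = 0.2285 m/day.
In each layer the seepage velocity is v_i = q/n_i, so the layer transit time is t_i = b_i·n_i / q:
  layer 1 (weathered basalt): t_1 = 4.43 × 0.13 / 0.2285 = 2.520 d
  layer 2 (karst limestone): t_2 = 11.0 × 0.04 / 0.2285 = 1.925 d
  layer 3 (silty sand): t_3 = 9.40 × 0.24 / 0.2285 = 9.872 d
Total t = Σ t_i = 14.32 days.

14.3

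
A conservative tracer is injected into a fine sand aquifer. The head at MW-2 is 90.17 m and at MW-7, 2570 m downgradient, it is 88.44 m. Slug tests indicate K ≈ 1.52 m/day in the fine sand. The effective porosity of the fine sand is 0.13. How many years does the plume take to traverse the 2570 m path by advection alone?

894

Hydraulic gradient i = (90.17 − 88.44) / 2570 = 1.73 / 2570 = 0.0006732.
Darcy flux q = K · i = 1.520 × 0.0006732 = 0.001023 m/day.
Seepage velocity v = q / n_e = 0.001023 / 0.13 = 0.007871 m/day.
Travel time t = L / v = 2570 / 0.007871 = 3.265e+05 days = 894.0 years.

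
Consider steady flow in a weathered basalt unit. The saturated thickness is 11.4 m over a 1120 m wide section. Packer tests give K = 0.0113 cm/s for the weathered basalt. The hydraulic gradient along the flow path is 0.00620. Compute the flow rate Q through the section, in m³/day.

773

Convert K: 0.0113 cm/s × 864 = 9.763 m/day.
Cross-sectional area A = 1120 × 11.4 = 12768 m².
Hydraulic gradient i = 0.00620.
Darcy's law: Q = K · A · i = 9.763 × 12768 × 0.006200 = 772.9 m³/day.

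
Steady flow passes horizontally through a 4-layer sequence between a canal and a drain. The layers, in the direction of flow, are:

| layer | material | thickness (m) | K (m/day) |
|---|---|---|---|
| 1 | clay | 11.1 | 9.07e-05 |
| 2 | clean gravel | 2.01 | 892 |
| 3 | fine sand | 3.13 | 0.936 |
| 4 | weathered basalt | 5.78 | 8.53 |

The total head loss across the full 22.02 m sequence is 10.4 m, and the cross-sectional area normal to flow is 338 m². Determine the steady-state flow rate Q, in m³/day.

0.0287

Flow is perpendicular to layering, so the layers act in series and the equivalent K is the thickness-weighted harmonic mean.
Total thickness L = 11.1 + 2.01 + 3.13 + 5.78 = 22.02 m.
Σ(b_i/K_i) = 11.1/9.07e-05 + 2.01/892 + 3.13/0.936 + 5.78/8.53 = 1.224e+05 d.
K_eq = L / Σ(b_i/K_i) = 22.02 / 1.224e+05 = 0.0001799 m/day.
Q = K_eq · A · (Δh/L) = 0.0001799 × 338 × (10.4/22.02) = 0.02872 m³/day.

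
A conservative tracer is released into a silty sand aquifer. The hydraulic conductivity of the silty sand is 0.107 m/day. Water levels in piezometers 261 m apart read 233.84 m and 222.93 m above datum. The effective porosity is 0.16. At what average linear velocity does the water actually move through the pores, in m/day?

0.0280

Hydraulic gradient i = (233.84 − 222.93) / 261 = 10.91 / 261 = 0.04180.
Darcy flux q = K · i = 0.1070 × 0.04180 = 0.004473 m/day.
Seepage velocity v = q / n_e = 0.004473 / 0.16 = 0.02795 m/day.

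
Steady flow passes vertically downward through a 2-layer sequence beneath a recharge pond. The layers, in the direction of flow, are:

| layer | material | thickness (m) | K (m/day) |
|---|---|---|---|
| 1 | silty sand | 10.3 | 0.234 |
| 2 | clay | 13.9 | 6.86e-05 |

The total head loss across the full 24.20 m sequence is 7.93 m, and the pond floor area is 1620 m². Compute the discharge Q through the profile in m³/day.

0.0634

Flow is perpendicular to layering, so the layers act in series and the equivalent K is the thickness-weighted harmonic mean.
Total thickness L = 10.3 + 13.9 = 24.20 m.
Σ(b_i/K_i) = 10.3/0.234 + 13.9/6.86e-05 = 2.027e+05 d.
K_eq = L / Σ(b_i/K_i) = 24.20 / 2.027e+05 = 0.0001194 m/day.
Q = K_eq · A · (Δh/L) = 0.0001194 × 1620 × (7.93/24.20) = 0.06339 m³/day.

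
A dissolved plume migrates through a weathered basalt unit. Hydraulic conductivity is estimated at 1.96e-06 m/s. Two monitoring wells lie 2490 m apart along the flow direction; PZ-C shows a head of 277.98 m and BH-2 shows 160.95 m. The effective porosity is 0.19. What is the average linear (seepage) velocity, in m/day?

0.0419

Convert K: 1.96e-06 m/s × 86400 = 0.1693 m/day.
Hydraulic gradient i = (277.98 − 160.95) / 2490 = 117.03 / 2490 = 0.04700.
Darcy flux q = K · i = 0.1693 × 0.04700 = 0.007959 m/day.
Seepage velocity v = q / n_e = 0.007959 / 0.19 = 0.04189 m/day.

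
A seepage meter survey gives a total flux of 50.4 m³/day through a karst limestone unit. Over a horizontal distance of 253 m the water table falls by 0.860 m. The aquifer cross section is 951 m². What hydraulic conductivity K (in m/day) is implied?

15.6

Hydraulic gradient i = Δh / L = 0.860 / 253 = 0.003399.
From Q = K·A·i, K = Q / (A·i) = 50.4 / (951.0 × 0.003399) = 15.59 m/day.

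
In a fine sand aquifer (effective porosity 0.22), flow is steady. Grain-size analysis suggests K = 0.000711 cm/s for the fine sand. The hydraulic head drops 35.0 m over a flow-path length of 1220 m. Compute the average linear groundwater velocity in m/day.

Convert K: 0.000711 cm/s × 864 = 0.6143 m/day.
Hydraulic gradient i = Δh / L = 35.0 / 1220 = 0.02869.
Darcy flux q = K · i = 0.6143 × 0.02869 = 0.01762 m/day.
Seepage velocity v = q / n_e = 0.01762 / 0.22 = 0.08011 m/day.

0.0801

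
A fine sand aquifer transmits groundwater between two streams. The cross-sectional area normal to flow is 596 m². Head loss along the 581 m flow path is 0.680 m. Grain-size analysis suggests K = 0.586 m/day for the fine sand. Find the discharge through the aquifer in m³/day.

Hydraulic gradient i = Δh / L = 0.680 / 581 = 0.001170.
Darcy's law: Q = K · A · i = 0.5860 × 596.0 × 0.001170 = 0.4088 m³/day.

0.409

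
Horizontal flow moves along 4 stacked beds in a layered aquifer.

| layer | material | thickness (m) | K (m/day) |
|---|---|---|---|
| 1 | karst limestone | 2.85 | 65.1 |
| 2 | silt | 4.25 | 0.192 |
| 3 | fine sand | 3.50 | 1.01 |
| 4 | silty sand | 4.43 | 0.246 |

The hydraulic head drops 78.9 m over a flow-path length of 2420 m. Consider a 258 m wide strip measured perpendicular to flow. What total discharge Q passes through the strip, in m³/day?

Flow is parallel to layering, so each bed carries its own Darcy discharge and the transmissivities add.
Σ(K_i·b_i) = 65.1×2.85 + 0.192×4.25 + 1.01×3.50 + 0.246×4.43 = 191.0 m²/day.
Hydraulic gradient i = Δh / L = 78.9 / 2420 = 0.03260.
Q = Σ(K_i·b_i) · W · i = 191.0 × 258 × 0.03260 = 1606 m³/day.

1610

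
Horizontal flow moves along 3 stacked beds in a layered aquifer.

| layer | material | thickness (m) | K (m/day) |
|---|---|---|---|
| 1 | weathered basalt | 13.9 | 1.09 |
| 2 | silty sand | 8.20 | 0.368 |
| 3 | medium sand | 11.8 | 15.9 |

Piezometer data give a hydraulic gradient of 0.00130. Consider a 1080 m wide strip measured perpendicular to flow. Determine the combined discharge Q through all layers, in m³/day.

Flow is parallel to layering, so each bed carries its own Darcy discharge and the transmissivities add.
Σ(K_i·b_i) = 1.09×13.9 + 0.368×8.20 + 15.9×11.8 = 205.8 m²/day.
Hydraulic gradient i = 0.00130.
Q = Σ(K_i·b_i) · W · i = 205.8 × 1080 × 0.001300 = 288.9 m³/day.

289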